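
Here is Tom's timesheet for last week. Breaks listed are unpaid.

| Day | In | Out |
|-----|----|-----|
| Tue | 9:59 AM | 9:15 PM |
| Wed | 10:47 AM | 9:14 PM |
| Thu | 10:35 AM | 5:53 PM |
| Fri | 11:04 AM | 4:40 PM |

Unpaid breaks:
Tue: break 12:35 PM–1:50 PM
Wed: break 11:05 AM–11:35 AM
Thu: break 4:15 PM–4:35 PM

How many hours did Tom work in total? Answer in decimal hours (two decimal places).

32.53 hours

Tue: 9:59 AM–9:15 PM = 11 h 16 min; less 75 min break → 10 h 1 min
Wed: 10:47 AM–9:14 PM = 10 h 27 min; less 30 min break → 9 h 57 min
Thu: 10:35 AM–5:53 PM = 7 h 18 min; less 20 min break → 6 h 58 min
Fri: 11:04 AM–4:40 PM = 5 h 36 min
Total: 10 h 1 min + 9 h 57 min + 6 h 58 min + 5 h 36 min = 32 h 32 min.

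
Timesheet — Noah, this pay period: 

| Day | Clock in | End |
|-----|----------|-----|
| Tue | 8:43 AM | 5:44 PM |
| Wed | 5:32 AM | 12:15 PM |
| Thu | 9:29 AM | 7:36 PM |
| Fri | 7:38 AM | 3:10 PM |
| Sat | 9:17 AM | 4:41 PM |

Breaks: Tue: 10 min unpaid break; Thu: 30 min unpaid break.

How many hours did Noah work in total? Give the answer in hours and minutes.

Tue: 8:43 AM–5:44 PM = 9 h 1 min; less 10 min break → 8 h 51 min
Wed: 5:32 AM–12:15 PM = 6 h 43 min
Thu: 9:29 AM–7:36 PM = 10 h 7 min; less 30 min break → 9 h 37 min
Fri: 7:38 AM–3:10 PM = 7 h 32 min
Sat: 9:17 AM–4:41 PM = 7 h 24 min
Total: 8 h 51 min + 6 h 43 min + 9 h 37 min + 7 h 32 min + 7 h 24 min = 40 h 7 min.

40 h 7 min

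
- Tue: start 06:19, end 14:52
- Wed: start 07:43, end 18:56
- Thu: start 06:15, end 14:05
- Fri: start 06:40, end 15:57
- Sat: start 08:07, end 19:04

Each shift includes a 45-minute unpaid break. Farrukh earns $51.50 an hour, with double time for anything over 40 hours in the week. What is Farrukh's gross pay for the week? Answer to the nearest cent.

$2480.58

Tue: 06:19–14:52 = 8 h 33 min; less 45 min break → 7 h 48 min
Wed: 07:43–18:56 = 11 h 13 min; less 45 min break → 10 h 28 min
Thu: 06:15–14:05 = 7 h 50 min; less 45 min break → 7 h 5 min
Fri: 06:40–15:57 = 9 h 17 min; less 45 min break → 8 h 32 min
Sat: 08:07–19:04 = 10 h 57 min; less 45 min break → 10 h 12 min
Total worked: 44 h 5 min = 2645 min.
Regular 40 h 0 min = 2400 min at $51.50/h; overtime 4 h 5 min = 245 min at $103.00/h.
Pay = (2400 × $51.50 + 245 × $103.00) ÷ 60 = $2480.58.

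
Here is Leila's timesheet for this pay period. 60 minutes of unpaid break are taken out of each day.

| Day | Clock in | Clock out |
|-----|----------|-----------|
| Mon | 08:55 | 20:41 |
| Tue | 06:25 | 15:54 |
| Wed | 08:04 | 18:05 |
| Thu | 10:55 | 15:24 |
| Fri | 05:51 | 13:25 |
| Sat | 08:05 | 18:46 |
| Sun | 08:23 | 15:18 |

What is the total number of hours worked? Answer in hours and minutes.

53 h 55 min

Mon: 08:55–20:41 = 11 h 46 min; less 60 min break → 10 h 46 min
Tue: 06:25–15:54 = 9 h 29 min; less 60 min break → 8 h 29 min
Wed: 08:04–18:05 = 10 h 1 min; less 60 min break → 9 h 1 min
Thu: 10:55–15:24 = 4 h 29 min; less 60 min break → 3 h 29 min
Fri: 05:51–13:25 = 7 h 34 min; less 60 min break → 6 h 34 min
Sat: 08:05–18:46 = 10 h 41 min; less 60 min break → 9 h 41 min
Sun: 08:23–15:18 = 6 h 55 min; less 60 min break → 5 h 55 min
Total: 10 h 46 min + 8 h 29 min + 9 h 1 min + 3 h 29 min + 6 h 34 min + 9 h 41 min + 5 h 55 min = 53 h 55 min.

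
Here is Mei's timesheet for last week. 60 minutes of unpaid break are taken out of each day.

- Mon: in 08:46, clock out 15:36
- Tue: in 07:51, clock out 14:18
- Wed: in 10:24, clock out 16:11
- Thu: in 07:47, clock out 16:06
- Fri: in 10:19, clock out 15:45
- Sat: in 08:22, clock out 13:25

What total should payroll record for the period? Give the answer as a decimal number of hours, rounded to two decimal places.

31.87 hours

Mon: 08:46–15:36 = 6 h 50 min; less 60 min break → 5 h 50 min
Tue: 07:51–14:18 = 6 h 27 min; less 60 min break → 5 h 27 min
Wed: 10:24–16:11 = 5 h 47 min; less 60 min break → 4 h 47 min
Thu: 07:47–16:06 = 8 h 19 min; less 60 min break → 7 h 19 min
Fri: 10:19–15:45 = 5 h 26 min; less 60 min break → 4 h 26 min
Sat: 08:22–13:25 = 5 h 3 min; less 60 min break → 4 h 3 min
Total: 5 h 50 min + 5 h 27 min + 4 h 47 min + 7 h 19 min + 4 h 26 min + 4 h 3 min = 31 h 52 min.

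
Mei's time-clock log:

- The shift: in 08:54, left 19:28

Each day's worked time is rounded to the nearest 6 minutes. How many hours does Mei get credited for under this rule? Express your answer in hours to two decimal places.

10.60 hours

The shift: 08:54–19:28 = 10 h 34 min → rounds to 10 h 36 min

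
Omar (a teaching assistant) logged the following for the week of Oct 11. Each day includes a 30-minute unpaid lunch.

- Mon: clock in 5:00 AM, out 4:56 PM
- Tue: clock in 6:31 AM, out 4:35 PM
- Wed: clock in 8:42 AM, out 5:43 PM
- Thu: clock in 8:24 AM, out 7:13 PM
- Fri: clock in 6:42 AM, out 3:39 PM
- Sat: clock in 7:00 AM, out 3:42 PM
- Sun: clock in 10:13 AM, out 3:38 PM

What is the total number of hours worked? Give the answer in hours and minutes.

61 h 24 min

Mon: 5:00 AM–4:56 PM = 11 h 56 min; less 30 min break → 11 h 26 min
Tue: 6:31 AM–4:35 PM = 10 h 4 min; less 30 min break → 9 h 34 min
Wed: 8:42 AM–5:43 PM = 9 h 1 min; less 30 min break → 8 h 31 min
Thu: 8:24 AM–7:13 PM = 10 h 49 min; less 30 min break → 10 h 19 min
Fri: 6:42 AM–3:39 PM = 8 h 57 min; less 30 min break → 8 h 27 min
Sat: 7:00 AM–3:42 PM = 8 h 42 min; less 30 min break → 8 h 12 min
Sun: 10:13 AM–3:38 PM = 5 h 25 min; less 30 min break → 4 h 55 min
Total: 11 h 26 min + 9 h 34 min + 8 h 31 min + 10 h 19 min + 8 h 27 min + 8 h 12 min + 4 h 55 min = 61 h 24 min.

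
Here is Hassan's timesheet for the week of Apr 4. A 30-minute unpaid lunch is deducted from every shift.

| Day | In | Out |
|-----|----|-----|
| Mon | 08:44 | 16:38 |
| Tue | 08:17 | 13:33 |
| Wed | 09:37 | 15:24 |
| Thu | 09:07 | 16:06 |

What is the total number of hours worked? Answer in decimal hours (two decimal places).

Mon: 08:44–16:38 = 7 h 54 min; less 30 min break → 7 h 24 min
Tue: 08:17–13:33 = 5 h 16 min; less 30 min break → 4 h 46 min
Wed: 09:37–15:24 = 5 h 47 min; less 30 min break → 5 h 17 min
Thu: 09:07–16:06 = 6 h 59 min; less 30 min break → 6 h 29 min
Total: 7 h 24 min + 4 h 46 min + 5 h 17 min + 6 h 29 min = 23 h 56 min.

23.93 hours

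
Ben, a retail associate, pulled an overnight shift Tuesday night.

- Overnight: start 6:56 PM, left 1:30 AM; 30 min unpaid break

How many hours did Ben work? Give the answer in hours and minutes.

Overnight: 6:56 PM → midnight = 5 h 4 min; midnight → 1:30 AM = 1 h 30 min; span 6 h 34 min; less 30 min break → 6 h 4 min

6 h 4 min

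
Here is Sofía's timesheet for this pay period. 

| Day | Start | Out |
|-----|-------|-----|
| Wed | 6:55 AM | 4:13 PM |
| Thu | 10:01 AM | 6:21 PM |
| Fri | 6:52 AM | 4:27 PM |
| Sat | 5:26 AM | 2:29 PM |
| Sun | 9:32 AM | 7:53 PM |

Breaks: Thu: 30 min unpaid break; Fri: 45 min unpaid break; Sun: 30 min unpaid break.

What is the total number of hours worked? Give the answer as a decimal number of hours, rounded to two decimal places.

44.87 hours

Wed: 6:55 AM–4:13 PM = 9 h 18 min
Thu: 10:01 AM–6:21 PM = 8 h 20 min; less 30 min break → 7 h 50 min
Fri: 6:52 AM–4:27 PM = 9 h 35 min; less 45 min break → 8 h 50 min
Sat: 5:26 AM–2:29 PM = 9 h 3 min
Sun: 9:32 AM–7:53 PM = 10 h 21 min; less 30 min break → 9 h 51 min
Total: 9 h 18 min + 7 h 50 min + 8 h 50 min + 9 h 3 min + 9 h 51 min = 44 h 52 min.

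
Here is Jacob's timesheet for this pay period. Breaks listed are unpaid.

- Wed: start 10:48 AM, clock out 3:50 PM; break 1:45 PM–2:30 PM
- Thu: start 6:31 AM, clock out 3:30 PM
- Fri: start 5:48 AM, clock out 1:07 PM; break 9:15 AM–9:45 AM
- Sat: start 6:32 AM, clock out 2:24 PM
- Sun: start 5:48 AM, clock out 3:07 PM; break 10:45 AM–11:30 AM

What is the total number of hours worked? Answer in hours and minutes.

36 h 31 min

Wed: 10:48 AM–3:50 PM = 5 h 2 min; less 45 min break → 4 h 17 min
Thu: 6:31 AM–3:30 PM = 8 h 59 min
Fri: 5:48 AM–1:07 PM = 7 h 19 min; less 30 min break → 6 h 49 min
Sat: 6:32 AM–2:24 PM = 7 h 52 min
Sun: 5:48 AM–3:07 PM = 9 h 19 min; less 45 min break → 8 h 34 min
Total: 4 h 17 min + 8 h 59 min + 6 h 49 min + 7 h 52 min + 8 h 34 min = 36 h 31 min.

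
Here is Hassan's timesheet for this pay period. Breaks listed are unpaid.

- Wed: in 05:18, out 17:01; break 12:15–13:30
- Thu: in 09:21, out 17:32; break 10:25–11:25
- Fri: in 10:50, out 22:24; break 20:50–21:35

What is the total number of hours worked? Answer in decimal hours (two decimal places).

28.47 hours

Wed: 05:18–17:01 = 11 h 43 min; less 75 min break → 10 h 28 min
Thu: 09:21–17:32 = 8 h 11 min; less 60 min break → 7 h 11 min
Fri: 10:50–22:24 = 11 h 34 min; less 45 min break → 10 h 49 min
Total: 10 h 28 min + 7 h 11 min + 10 h 49 min = 28 h 28 min.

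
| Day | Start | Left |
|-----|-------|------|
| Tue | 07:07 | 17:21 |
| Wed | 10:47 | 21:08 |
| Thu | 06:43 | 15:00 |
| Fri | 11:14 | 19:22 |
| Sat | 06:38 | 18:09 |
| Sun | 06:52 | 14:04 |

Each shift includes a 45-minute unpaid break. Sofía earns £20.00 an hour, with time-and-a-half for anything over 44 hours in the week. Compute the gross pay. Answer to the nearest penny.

Tue: 07:07–17:21 = 10 h 14 min; less 45 min break → 9 h 29 min
Wed: 10:47–21:08 = 10 h 21 min; less 45 min break → 9 h 36 min
Thu: 06:43–15:00 = 8 h 17 min; less 45 min break → 7 h 32 min
Fri: 11:14–19:22 = 8 h 8 min; less 45 min break → 7 h 23 min
Sat: 06:38–18:09 = 11 h 31 min; less 45 min break → 10 h 46 min
Sun: 06:52–14:04 = 7 h 12 min; less 45 min break → 6 h 27 min
Total worked: 51 h 13 min = 3073 min.
Regular 44 h 0 min = 2640 min at £20.00/h; overtime 7 h 13 min = 433 min at £30.00/h.
Pay = (2640 × £20.00 + 433 × £30.00) ÷ 60 = £1096.50.

£1096.50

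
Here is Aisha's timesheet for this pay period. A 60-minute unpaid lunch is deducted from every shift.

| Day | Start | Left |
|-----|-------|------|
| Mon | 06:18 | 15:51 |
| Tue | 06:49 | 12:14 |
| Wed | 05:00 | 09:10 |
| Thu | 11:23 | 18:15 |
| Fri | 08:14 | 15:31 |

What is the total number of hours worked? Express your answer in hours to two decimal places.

28.28 hours

Mon: 06:18–15:51 = 9 h 33 min; less 60 min break → 8 h 33 min
Tue: 06:49–12:14 = 5 h 25 min; less 60 min break → 4 h 25 min
Wed: 05:00–09:10 = 4 h 10 min; less 60 min break → 3 h 10 min
Thu: 11:23–18:15 = 6 h 52 min; less 60 min break → 5 h 52 min
Fri: 08:14–15:31 = 7 h 17 min; less 60 min break → 6 h 17 min
Total: 8 h 33 min + 4 h 25 min + 3 h 10 min + 5 h 52 min + 6 h 17 min = 28 h 17 min.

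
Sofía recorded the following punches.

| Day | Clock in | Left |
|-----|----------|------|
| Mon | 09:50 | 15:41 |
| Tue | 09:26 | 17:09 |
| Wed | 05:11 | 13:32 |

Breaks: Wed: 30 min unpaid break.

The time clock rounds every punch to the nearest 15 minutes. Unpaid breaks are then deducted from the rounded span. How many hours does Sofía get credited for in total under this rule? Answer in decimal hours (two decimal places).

21.50 hours

Mon: in 09:50→09:45, out 15:41→15:45; 6 h 0 min
Tue: in 09:26→09:30, out 17:09→17:15; 7 h 45 min
Wed: in 05:11→05:15, out 13:32→13:30; 8 h 15 min − 30 min = 7 h 45 min
Total credited: 21 h 30 min.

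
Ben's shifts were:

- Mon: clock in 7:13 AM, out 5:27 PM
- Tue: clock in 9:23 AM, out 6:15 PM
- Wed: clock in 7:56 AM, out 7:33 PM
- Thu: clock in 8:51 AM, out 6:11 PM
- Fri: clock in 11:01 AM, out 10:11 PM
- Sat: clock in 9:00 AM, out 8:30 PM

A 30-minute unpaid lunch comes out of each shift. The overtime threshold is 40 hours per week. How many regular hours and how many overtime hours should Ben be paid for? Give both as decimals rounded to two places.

Mon: 7:13 AM–5:27 PM = 10 h 14 min; less 30 min break → 9 h 44 min
Tue: 9:23 AM–6:15 PM = 8 h 52 min; less 30 min break → 8 h 22 min
Wed: 7:56 AM–7:33 PM = 11 h 37 min; less 30 min break → 11 h 7 min
Thu: 8:51 AM–6:11 PM = 9 h 20 min; less 30 min break → 8 h 50 min
Fri: 11:01 AM–10:11 PM = 11 h 10 min; less 30 min break → 10 h 40 min
Sat: 9:00 AM–8:30 PM = 11 h 30 min; less 30 min break → 11 h 0 min
Total worked: 59 h 43 min = 59.72 h.
Threshold 40 h → overtime 19 h 43 min, regular 40 h 0 min.

Regular 40.00 hours, overtime 19.72 hours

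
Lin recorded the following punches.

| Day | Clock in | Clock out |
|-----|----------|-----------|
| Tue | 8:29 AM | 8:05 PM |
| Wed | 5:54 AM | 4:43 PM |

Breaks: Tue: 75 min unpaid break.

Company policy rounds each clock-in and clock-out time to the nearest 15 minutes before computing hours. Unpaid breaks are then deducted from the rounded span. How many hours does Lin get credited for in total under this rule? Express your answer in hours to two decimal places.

21.00 hours

Tue: in 8:29 AM→8:30 AM, out 8:05 PM→8:00 PM; 11 h 30 min − 75 min = 10 h 15 min
Wed: in 5:54 AM→6:00 AM, out 4:43 PM→4:45 PM; 10 h 45 min
Total credited: 21 h 0 min.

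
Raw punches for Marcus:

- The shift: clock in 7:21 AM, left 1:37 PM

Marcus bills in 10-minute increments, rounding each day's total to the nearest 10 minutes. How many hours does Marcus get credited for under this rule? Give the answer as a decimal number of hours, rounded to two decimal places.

6.33 hours

The shift: 7:21 AM–1:37 PM = 6 h 16 min → rounds to 6 h 20 min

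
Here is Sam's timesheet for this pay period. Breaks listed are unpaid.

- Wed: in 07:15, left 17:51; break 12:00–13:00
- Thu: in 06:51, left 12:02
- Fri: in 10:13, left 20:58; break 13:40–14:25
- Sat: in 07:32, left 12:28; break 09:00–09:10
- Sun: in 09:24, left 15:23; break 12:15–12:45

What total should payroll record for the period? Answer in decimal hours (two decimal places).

Wed: 07:15–17:51 = 10 h 36 min; less 60 min break → 9 h 36 min
Thu: 06:51–12:02 = 5 h 11 min
Fri: 10:13–20:58 = 10 h 45 min; less 45 min break → 10 h 0 min
Sat: 07:32–12:28 = 4 h 56 min; less 10 min break → 4 h 46 min
Sun: 09:24–15:23 = 5 h 59 min; less 30 min break → 5 h 29 min
Total: 9 h 36 min + 5 h 11 min + 10 h 0 min + 4 h 46 min + 5 h 29 min = 35 h 2 min.

35.03 hours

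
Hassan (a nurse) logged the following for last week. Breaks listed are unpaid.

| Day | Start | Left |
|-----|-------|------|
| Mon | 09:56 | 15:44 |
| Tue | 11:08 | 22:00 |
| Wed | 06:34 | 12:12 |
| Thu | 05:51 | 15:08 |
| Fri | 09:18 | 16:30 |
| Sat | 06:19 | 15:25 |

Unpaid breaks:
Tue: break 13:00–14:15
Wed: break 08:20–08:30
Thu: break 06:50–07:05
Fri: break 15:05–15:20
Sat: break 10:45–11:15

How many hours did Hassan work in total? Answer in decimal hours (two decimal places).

45.47 hours

Mon: 09:56–15:44 = 5 h 48 min
Tue: 11:08–22:00 = 10 h 52 min; less 75 min break → 9 h 37 min
Wed: 06:34–12:12 = 5 h 38 min; less 10 min break → 5 h 28 min
Thu: 05:51–15:08 = 9 h 17 min; less 15 min break → 9 h 2 min
Fri: 09:18–16:30 = 7 h 12 min; less 15 min break → 6 h 57 min
Sat: 06:19–15:25 = 9 h 6 min; less 30 min break → 8 h 36 min
Total: 5 h 48 min + 9 h 37 min + 5 h 28 min + 9 h 2 min + 6 h 57 min + 8 h 36 min = 45 h 28 min.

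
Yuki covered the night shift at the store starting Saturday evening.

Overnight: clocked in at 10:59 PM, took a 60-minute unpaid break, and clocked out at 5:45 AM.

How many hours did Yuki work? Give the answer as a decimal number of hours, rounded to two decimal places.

5.77 hours

Overnight: 10:59 PM → midnight = 1 h 1 min; midnight → 5:45 AM = 5 h 45 min; span 6 h 46 min; less 60 min break → 5 h 46 min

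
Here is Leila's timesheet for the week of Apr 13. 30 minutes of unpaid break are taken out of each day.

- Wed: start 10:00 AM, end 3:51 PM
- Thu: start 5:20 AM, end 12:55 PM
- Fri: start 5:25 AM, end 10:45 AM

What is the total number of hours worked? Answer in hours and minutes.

Wed: 10:00 AM–3:51 PM = 5 h 51 min; less 30 min break → 5 h 21 min
Thu: 5:20 AM–12:55 PM = 7 h 35 min; less 30 min break → 7 h 5 min
Fri: 5:25 AM–10:45 AM = 5 h 20 min; less 30 min break → 4 h 50 min
Total: 5 h 21 min + 7 h 5 min + 4 h 50 min = 17 h 16 min.

17 h 16 min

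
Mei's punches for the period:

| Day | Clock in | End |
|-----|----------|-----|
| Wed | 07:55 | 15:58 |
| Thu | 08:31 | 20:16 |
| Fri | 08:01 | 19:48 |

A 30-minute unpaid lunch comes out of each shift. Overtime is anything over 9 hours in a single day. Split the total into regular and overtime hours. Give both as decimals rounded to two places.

Regular 25.55 hours, overtime 4.53 hours

Wed: 07:55–15:58 = 8 h 3 min; less 30 min break → 7 h 33 min
Thu: 08:31–20:16 = 11 h 45 min; less 30 min break → 11 h 15 min
Fri: 08:01–19:48 = 11 h 47 min; less 30 min break → 11 h 17 min
Wed reg 7 h 33 min / OT 0 h 0 min; Thu reg 9 h 0 min / OT 2 h 15 min; Fri reg 9 h 0 min / OT 2 h 17 min.
Totals: regular 25 h 33 min, overtime 4 h 32 min.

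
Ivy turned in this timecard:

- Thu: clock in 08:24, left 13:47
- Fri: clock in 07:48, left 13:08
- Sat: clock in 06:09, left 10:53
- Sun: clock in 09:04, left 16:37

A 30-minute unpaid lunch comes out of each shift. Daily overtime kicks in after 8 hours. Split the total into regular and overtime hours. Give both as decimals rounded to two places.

Thu: 08:24–13:47 = 5 h 23 min; less 30 min break → 4 h 53 min
Fri: 07:48–13:08 = 5 h 20 min; less 30 min break → 4 h 50 min
Sat: 06:09–10:53 = 4 h 44 min; less 30 min break → 4 h 14 min
Sun: 09:04–16:37 = 7 h 33 min; less 30 min break → 7 h 3 min
Thu reg 4 h 53 min / OT 0 h 0 min; Fri reg 4 h 50 min / OT 0 h 0 min; Sat reg 4 h 14 min / OT 0 h 0 min; Sun reg 7 h 3 min / OT 0 h 0 min.
Totals: regular 21 h 0 min, overtime 0 h 0 min.

Regular 21.00 hours, overtime 0.00 hours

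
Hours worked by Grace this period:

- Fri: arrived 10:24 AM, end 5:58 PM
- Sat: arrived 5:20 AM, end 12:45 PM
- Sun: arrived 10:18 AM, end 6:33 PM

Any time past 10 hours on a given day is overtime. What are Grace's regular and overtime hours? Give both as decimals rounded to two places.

Fri: 10:24 AM–5:58 PM = 7 h 34 min
Sat: 5:20 AM–12:45 PM = 7 h 25 min
Sun: 10:18 AM–6:33 PM = 8 h 15 min
Fri reg 7 h 34 min / OT 0 h 0 min; Sat reg 7 h 25 min / OT 0 h 0 min; Sun reg 8 h 15 min / OT 0 h 0 min.
Totals: regular 23 h 14 min, overtime 0 h 0 min.

Regular 23.23 hours, overtime 0.00 hours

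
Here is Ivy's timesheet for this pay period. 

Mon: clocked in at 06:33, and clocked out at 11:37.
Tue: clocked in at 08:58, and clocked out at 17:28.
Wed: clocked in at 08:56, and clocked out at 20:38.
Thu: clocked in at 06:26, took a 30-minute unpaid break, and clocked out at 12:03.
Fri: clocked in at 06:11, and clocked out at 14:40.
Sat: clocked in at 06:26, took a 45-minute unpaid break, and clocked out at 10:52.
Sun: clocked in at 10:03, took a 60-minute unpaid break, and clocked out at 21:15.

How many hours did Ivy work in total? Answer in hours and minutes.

52 h 45 min

Mon: 06:33–11:37 = 5 h 4 min
Tue: 08:58–17:28 = 8 h 30 min
Wed: 08:56–20:38 = 11 h 42 min
Thu: 06:26–12:03 = 5 h 37 min; less 30 min break → 5 h 7 min
Fri: 06:11–14:40 = 8 h 29 min
Sat: 06:26–10:52 = 4 h 26 min; less 45 min break → 3 h 41 min
Sun: 10:03–21:15 = 11 h 12 min; less 60 min break → 10 h 12 min
Total: 5 h 4 min + 8 h 30 min + 11 h 42 min + 5 h 7 min + 8 h 29 min + 3 h 41 min + 10 h 12 min = 52 h 45 min.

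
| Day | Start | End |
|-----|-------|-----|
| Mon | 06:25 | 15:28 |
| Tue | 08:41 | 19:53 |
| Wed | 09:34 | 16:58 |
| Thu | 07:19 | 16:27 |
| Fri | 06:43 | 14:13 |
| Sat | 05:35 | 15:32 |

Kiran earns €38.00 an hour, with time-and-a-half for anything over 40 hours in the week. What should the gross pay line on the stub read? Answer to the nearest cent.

€2331.30

Mon: 06:25–15:28 = 9 h 3 min
Tue: 08:41–19:53 = 11 h 12 min
Wed: 09:34–16:58 = 7 h 24 min
Thu: 07:19–16:27 = 9 h 8 min
Fri: 06:43–14:13 = 7 h 30 min
Sat: 05:35–15:32 = 9 h 57 min
Total worked: 54 h 14 min = 3254 min.
Regular 40 h 0 min = 2400 min at €38.00/h; overtime 14 h 14 min = 854 min at €57.00/h.
Pay = (2400 × €38.00 + 854 × €57.00) ÷ 60 = €2331.30.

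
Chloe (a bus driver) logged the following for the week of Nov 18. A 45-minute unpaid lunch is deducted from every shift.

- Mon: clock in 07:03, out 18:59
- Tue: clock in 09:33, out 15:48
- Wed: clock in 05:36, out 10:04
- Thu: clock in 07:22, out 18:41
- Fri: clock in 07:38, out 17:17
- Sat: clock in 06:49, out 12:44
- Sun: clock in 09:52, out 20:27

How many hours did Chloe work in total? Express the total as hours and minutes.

54 h 52 min

Mon: 07:03–18:59 = 11 h 56 min; less 45 min break → 11 h 11 min
Tue: 09:33–15:48 = 6 h 15 min; less 45 min break → 5 h 30 min
Wed: 05:36–10:04 = 4 h 28 min; less 45 min break → 3 h 43 min
Thu: 07:22–18:41 = 11 h 19 min; less 45 min break → 10 h 34 min
Fri: 07:38–17:17 = 9 h 39 min; less 45 min break → 8 h 54 min
Sat: 06:49–12:44 = 5 h 55 min; less 45 min break → 5 h 10 min
Sun: 09:52–20:27 = 10 h 35 min; less 45 min break → 9 h 50 min
Total: 11 h 11 min + 5 h 30 min + 3 h 43 min + 10 h 34 min + 8 h 54 min + 5 h 10 min + 9 h 50 min = 54 h 52 min.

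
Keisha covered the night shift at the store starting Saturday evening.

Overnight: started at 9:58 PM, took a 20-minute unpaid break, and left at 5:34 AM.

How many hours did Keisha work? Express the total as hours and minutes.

7 h 16 min

Overnight: 9:58 PM → midnight = 2 h 2 min; midnight → 5:34 AM = 5 h 34 min; span 7 h 36 min; less 20 min break → 7 h 16 min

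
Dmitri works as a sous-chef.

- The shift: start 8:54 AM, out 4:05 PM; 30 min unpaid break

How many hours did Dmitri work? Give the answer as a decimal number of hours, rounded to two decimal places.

6.68 hours

The shift: 8:54 AM–4:05 PM = 7 h 11 min; less 30 min break → 6 h 41 min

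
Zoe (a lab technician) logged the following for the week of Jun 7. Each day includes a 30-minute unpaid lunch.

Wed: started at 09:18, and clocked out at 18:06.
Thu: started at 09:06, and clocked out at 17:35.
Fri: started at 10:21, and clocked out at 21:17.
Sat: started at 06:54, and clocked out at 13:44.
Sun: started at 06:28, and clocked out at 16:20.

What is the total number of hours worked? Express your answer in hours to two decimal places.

Wed: 09:18–18:06 = 8 h 48 min; less 30 min break → 8 h 18 min
Thu: 09:06–17:35 = 8 h 29 min; less 30 min break → 7 h 59 min
Fri: 10:21–21:17 = 10 h 56 min; less 30 min break → 10 h 26 min
Sat: 06:54–13:44 = 6 h 50 min; less 30 min break → 6 h 20 min
Sun: 06:28–16:20 = 9 h 52 min; less 30 min break → 9 h 22 min
Total: 8 h 18 min + 7 h 59 min + 10 h 26 min + 6 h 20 min + 9 h 22 min = 42 h 25 min.

42.42 hours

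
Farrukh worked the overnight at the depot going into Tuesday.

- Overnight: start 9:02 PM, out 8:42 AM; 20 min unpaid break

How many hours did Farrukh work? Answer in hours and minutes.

Overnight: 9:02 PM → midnight = 2 h 58 min; midnight → 8:42 AM = 8 h 42 min; span 11 h 40 min; less 20 min break → 11 h 20 min

11 h 20 min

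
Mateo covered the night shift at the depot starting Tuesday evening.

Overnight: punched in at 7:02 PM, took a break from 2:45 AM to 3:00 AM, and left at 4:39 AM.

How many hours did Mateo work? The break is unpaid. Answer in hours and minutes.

Overnight: 7:02 PM → midnight = 4 h 58 min; midnight → 4:39 AM = 4 h 39 min; span 9 h 37 min; less 15 min break → 9 h 22 min

9 h 22 min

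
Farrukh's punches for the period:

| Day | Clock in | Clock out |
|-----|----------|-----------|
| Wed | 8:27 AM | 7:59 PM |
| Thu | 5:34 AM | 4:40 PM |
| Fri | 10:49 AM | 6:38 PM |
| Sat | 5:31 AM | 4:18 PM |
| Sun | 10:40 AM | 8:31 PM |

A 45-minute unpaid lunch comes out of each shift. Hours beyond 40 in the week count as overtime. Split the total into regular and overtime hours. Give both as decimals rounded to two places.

Wed: 8:27 AM–7:59 PM = 11 h 32 min; less 45 min break → 10 h 47 min
Thu: 5:34 AM–4:40 PM = 11 h 6 min; less 45 min break → 10 h 21 min
Fri: 10:49 AM–6:38 PM = 7 h 49 min; less 45 min break → 7 h 4 min
Sat: 5:31 AM–4:18 PM = 10 h 47 min; less 45 min break → 10 h 2 min
Sun: 10:40 AM–8:31 PM = 9 h 51 min; less 45 min break → 9 h 6 min
Total worked: 47 h 20 min = 47.33 h.
Threshold 40 h → overtime 7 h 20 min, regular 40 h 0 min.

Regular 40.00 hours, overtime 7.33 hours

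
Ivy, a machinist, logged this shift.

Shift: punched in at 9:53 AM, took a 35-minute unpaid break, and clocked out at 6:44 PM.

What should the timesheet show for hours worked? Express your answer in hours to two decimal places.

Shift: 9:53 AM–6:44 PM = 8 h 51 min; less 35 min break → 8 h 16 min

8.27 hours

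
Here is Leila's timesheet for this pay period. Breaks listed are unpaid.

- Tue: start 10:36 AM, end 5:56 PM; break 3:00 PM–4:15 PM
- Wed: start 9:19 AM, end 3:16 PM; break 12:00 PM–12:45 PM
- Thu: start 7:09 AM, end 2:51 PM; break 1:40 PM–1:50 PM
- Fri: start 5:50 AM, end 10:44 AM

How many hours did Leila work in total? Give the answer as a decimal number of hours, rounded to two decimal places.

23.72 hours

Tue: 10:36 AM–5:56 PM = 7 h 20 min; less 75 min break → 6 h 5 min
Wed: 9:19 AM–3:16 PM = 5 h 57 min; less 45 min break → 5 h 12 min
Thu: 7:09 AM–2:51 PM = 7 h 42 min; less 10 min break → 7 h 32 min
Fri: 5:50 AM–10:44 AM = 4 h 54 min
Total: 6 h 5 min + 5 h 12 min + 7 h 32 min + 4 h 54 min = 23 h 43 min.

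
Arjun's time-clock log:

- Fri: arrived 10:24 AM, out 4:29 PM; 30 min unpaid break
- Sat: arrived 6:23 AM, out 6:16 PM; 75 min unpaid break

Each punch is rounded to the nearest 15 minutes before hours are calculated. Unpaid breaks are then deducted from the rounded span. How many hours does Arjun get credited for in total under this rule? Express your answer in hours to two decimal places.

Fri: in 10:24 AM→10:30 AM, out 4:29 PM→4:30 PM; 6 h 0 min − 30 min = 5 h 30 min
Sat: in 6:23 AM→6:30 AM, out 6:16 PM→6:15 PM; 11 h 45 min − 75 min = 10 h 30 min
Total credited: 16 h 0 min.

16.00 hours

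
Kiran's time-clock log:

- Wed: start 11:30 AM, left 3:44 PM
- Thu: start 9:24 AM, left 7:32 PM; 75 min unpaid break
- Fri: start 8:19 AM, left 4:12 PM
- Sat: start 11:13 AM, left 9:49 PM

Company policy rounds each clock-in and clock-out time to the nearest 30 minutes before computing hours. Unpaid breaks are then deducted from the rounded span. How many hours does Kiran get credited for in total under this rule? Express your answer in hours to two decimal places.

31.25 hours

Wed: in 11:30 AM→11:30 AM, out 3:44 PM→3:30 PM; 4 h 0 min
Thu: in 9:24 AM→9:30 AM, out 7:32 PM→7:30 PM; 10 h 0 min − 75 min = 8 h 45 min
Fri: in 8:19 AM→8:30 AM, out 4:12 PM→4:00 PM; 7 h 30 min
Sat: in 11:13 AM→11:00 AM, out 9:49 PM→10:00 PM; 11 h 0 min
Total credited: 31 h 15 min.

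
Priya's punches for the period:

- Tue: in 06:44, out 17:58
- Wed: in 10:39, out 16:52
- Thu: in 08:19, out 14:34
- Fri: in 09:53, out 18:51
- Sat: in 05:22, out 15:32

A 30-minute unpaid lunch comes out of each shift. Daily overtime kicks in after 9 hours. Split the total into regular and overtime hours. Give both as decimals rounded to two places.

Tue: 06:44–17:58 = 11 h 14 min; less 30 min break → 10 h 44 min
Wed: 10:39–16:52 = 6 h 13 min; less 30 min break → 5 h 43 min
Thu: 08:19–14:34 = 6 h 15 min; less 30 min break → 5 h 45 min
Fri: 09:53–18:51 = 8 h 58 min; less 30 min break → 8 h 28 min
Sat: 05:22–15:32 = 10 h 10 min; less 30 min break → 9 h 40 min
Tue reg 9 h 0 min / OT 1 h 44 min; Wed reg 5 h 43 min / OT 0 h 0 min; Thu reg 5 h 45 min / OT 0 h 0 min; Fri reg 8 h 28 min / OT 0 h 0 min; Sat reg 9 h 0 min / OT 0 h 40 min.
Totals: regular 37 h 56 min, overtime 2 h 24 min.

Regular 37.93 hours, overtime 2.40 hours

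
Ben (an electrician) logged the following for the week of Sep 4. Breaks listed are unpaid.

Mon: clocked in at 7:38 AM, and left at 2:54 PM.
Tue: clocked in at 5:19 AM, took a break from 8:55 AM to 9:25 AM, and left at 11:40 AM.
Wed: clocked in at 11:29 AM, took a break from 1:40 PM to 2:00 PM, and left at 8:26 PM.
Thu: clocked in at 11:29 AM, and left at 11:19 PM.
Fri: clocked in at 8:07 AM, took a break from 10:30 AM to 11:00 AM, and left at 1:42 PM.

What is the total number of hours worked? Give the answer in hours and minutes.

38 h 39 min

Mon: 7:38 AM–2:54 PM = 7 h 16 min
Tue: 5:19 AM–11:40 AM = 6 h 21 min; less 30 min break → 5 h 51 min
Wed: 11:29 AM–8:26 PM = 8 h 57 min; less 20 min break → 8 h 37 min
Thu: 11:29 AM–11:19 PM = 11 h 50 min
Fri: 8:07 AM–1:42 PM = 5 h 35 min; less 30 min break → 5 h 5 min
Total: 7 h 16 min + 5 h 51 min + 8 h 37 min + 11 h 50 min + 5 h 5 min = 38 h 39 min.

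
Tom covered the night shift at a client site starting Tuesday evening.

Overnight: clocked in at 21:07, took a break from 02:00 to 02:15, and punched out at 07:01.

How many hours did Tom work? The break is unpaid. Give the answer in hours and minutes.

9 h 39 min

Overnight: 21:07 → midnight = 2 h 53 min; midnight → 07:01 = 7 h 1 min; span 9 h 54 min; less 15 min break → 9 h 39 min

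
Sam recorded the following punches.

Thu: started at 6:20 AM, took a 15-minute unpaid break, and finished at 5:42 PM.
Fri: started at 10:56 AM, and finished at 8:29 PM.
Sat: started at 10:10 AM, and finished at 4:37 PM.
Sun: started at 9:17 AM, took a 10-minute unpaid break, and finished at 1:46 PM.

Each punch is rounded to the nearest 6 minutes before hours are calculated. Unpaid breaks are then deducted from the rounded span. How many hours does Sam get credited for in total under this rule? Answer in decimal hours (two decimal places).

31.48 hours

Thu: in 6:20 AM→6:18 AM, out 5:42 PM→5:42 PM; 11 h 24 min − 15 min = 11 h 9 min
Fri: in 10:56 AM→10:54 AM, out 8:29 PM→8:30 PM; 9 h 36 min
Sat: in 10:10 AM→10:12 AM, out 4:37 PM→4:36 PM; 6 h 24 min
Sun: in 9:17 AM→9:18 AM, out 1:46 PM→1:48 PM; 4 h 30 min − 10 min = 4 h 20 min
Total credited: 31 h 29 min.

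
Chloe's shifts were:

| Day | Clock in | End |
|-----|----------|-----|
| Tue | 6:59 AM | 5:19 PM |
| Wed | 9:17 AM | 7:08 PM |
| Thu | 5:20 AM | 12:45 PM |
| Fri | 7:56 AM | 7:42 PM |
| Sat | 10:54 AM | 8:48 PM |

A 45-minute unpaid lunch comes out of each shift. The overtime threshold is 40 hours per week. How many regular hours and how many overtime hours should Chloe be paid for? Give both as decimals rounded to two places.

Tue: 6:59 AM–5:19 PM = 10 h 20 min; less 45 min break → 9 h 35 min
Wed: 9:17 AM–7:08 PM = 9 h 51 min; less 45 min break → 9 h 6 min
Thu: 5:20 AM–12:45 PM = 7 h 25 min; less 45 min break → 6 h 40 min
Fri: 7:56 AM–7:42 PM = 11 h 46 min; less 45 min break → 11 h 1 min
Sat: 10:54 AM–8:48 PM = 9 h 54 min; less 45 min break → 9 h 9 min
Total worked: 45 h 31 min = 45.52 h.
Threshold 40 h → overtime 5 h 31 min, regular 40 h 0 min.

Regular 40.00 hours, overtime 5.52 hours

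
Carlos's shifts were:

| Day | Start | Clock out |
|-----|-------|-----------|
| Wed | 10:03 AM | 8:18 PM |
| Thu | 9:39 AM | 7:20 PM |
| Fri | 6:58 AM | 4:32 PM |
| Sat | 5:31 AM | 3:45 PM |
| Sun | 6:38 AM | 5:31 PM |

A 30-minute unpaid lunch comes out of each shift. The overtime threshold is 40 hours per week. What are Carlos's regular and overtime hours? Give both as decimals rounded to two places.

Regular 40.00 hours, overtime 8.12 hours

Wed: 10:03 AM–8:18 PM = 10 h 15 min; less 30 min break → 9 h 45 min
Thu: 9:39 AM–7:20 PM = 9 h 41 min; less 30 min break → 9 h 11 min
Fri: 6:58 AM–4:32 PM = 9 h 34 min; less 30 min break → 9 h 4 min
Sat: 5:31 AM–3:45 PM = 10 h 14 min; less 30 min break → 9 h 44 min
Sun: 6:38 AM–5:31 PM = 10 h 53 min; less 30 min break → 10 h 23 min
Total worked: 48 h 7 min = 48.12 h.
Threshold 40 h → overtime 8 h 7 min, regular 40 h 0 min.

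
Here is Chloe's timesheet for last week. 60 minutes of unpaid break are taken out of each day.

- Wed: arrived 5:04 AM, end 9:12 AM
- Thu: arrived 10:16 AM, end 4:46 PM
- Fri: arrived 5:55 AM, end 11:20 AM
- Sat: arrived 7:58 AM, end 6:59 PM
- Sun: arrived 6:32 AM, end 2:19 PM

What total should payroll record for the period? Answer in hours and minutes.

29 h 51 min

Wed: 5:04 AM–9:12 AM = 4 h 8 min; less 60 min break → 3 h 8 min
Thu: 10:16 AM–4:46 PM = 6 h 30 min; less 60 min break → 5 h 30 min
Fri: 5:55 AM–11:20 AM = 5 h 25 min; less 60 min break → 4 h 25 min
Sat: 7:58 AM–6:59 PM = 11 h 1 min; less 60 min break → 10 h 1 min
Sun: 6:32 AM–2:19 PM = 7 h 47 min; less 60 min break → 6 h 47 min
Total: 3 h 8 min + 5 h 30 min + 4 h 25 min + 10 h 1 min + 6 h 47 min = 29 h 51 min.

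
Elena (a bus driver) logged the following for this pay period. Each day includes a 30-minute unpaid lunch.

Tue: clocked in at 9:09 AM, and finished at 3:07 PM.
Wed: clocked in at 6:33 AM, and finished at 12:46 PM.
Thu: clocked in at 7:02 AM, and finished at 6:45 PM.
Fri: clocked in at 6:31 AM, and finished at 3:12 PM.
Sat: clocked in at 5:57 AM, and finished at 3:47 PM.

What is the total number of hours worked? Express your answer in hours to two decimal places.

Tue: 9:09 AM–3:07 PM = 5 h 58 min; less 30 min break → 5 h 28 min
Wed: 6:33 AM–12:46 PM = 6 h 13 min; less 30 min break → 5 h 43 min
Thu: 7:02 AM–6:45 PM = 11 h 43 min; less 30 min break → 11 h 13 min
Fri: 6:31 AM–3:12 PM = 8 h 41 min; less 30 min break → 8 h 11 min
Sat: 5:57 AM–3:47 PM = 9 h 50 min; less 30 min break → 9 h 20 min
Total: 5 h 28 min + 5 h 43 min + 11 h 13 min + 8 h 11 min + 9 h 20 min = 39 h 55 min.

39.92 hours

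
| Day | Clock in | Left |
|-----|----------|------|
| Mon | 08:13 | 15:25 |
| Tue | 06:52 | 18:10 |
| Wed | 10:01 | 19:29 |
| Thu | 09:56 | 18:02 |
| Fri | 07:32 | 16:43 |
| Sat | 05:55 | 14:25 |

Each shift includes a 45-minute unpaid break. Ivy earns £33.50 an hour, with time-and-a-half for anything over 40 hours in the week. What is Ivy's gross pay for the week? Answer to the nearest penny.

Mon: 08:13–15:25 = 7 h 12 min; less 45 min break → 6 h 27 min
Tue: 06:52–18:10 = 11 h 18 min; less 45 min break → 10 h 33 min
Wed: 10:01–19:29 = 9 h 28 min; less 45 min break → 8 h 43 min
Thu: 09:56–18:02 = 8 h 6 min; less 45 min break → 7 h 21 min
Fri: 07:32–16:43 = 9 h 11 min; less 45 min break → 8 h 26 min
Sat: 05:55–14:25 = 8 h 30 min; less 45 min break → 7 h 45 min
Total worked: 49 h 15 min = 2955 min.
Regular 40 h 0 min = 2400 min at £33.50/h; overtime 9 h 15 min = 555 min at £50.25/h.
Pay = (2400 × £33.50 + 555 × £50.25) ÷ 60 = £1804.81.

£1804.81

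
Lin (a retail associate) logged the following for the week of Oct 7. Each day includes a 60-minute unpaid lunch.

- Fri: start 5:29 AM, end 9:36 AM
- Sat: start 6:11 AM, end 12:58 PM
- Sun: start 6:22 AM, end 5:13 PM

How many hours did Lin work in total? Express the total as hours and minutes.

Fri: 5:29 AM–9:36 AM = 4 h 7 min; less 60 min break → 3 h 7 min
Sat: 6:11 AM–12:58 PM = 6 h 47 min; less 60 min break → 5 h 47 min
Sun: 6:22 AM–5:13 PM = 10 h 51 min; less 60 min break → 9 h 51 min
Total: 3 h 7 min + 5 h 47 min + 9 h 51 min = 18 h 45 min.

18 h 45 min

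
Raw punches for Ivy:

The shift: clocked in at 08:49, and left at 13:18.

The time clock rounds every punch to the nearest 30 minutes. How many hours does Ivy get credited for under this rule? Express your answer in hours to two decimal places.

4.50 hours

The shift: in 08:49→09:00, out 13:18→13:30; 4 h 30 min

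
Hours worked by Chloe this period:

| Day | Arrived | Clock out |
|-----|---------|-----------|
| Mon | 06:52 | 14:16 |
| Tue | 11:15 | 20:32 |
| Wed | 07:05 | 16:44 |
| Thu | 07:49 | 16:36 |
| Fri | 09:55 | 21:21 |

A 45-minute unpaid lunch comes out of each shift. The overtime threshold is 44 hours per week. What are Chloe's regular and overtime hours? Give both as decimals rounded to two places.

Mon: 06:52–14:16 = 7 h 24 min; less 45 min break → 6 h 39 min
Tue: 11:15–20:32 = 9 h 17 min; less 45 min break → 8 h 32 min
Wed: 07:05–16:44 = 9 h 39 min; less 45 min break → 8 h 54 min
Thu: 07:49–16:36 = 8 h 47 min; less 45 min break → 8 h 2 min
Fri: 09:55–21:21 = 11 h 26 min; less 45 min break → 10 h 41 min
Total worked: 42 h 48 min = 42.80 h.
Threshold 44 h → overtime 0 h 0 min, regular 42 h 48 min.

Regular 42.80 hours, overtime 0.00 hours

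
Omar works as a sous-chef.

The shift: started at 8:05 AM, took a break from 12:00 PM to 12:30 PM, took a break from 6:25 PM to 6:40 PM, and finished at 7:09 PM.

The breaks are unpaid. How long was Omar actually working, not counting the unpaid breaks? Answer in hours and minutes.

10 h 19 min

The shift: 8:05 AM–7:09 PM = 11 h 4 min; less 45 min break → 10 h 19 min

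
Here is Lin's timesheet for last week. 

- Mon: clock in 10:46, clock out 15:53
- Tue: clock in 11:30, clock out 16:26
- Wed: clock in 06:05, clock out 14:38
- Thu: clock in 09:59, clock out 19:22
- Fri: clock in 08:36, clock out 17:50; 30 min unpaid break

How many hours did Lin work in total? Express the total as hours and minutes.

36 h 43 min

Mon: 10:46–15:53 = 5 h 7 min
Tue: 11:30–16:26 = 4 h 56 min
Wed: 06:05–14:38 = 8 h 33 min
Thu: 09:59–19:22 = 9 h 23 min
Fri: 08:36–17:50 = 9 h 14 min; less 30 min break → 8 h 44 min
Total: 5 h 7 min + 4 h 56 min + 8 h 33 min + 9 h 23 min + 8 h 44 min = 36 h 43 min.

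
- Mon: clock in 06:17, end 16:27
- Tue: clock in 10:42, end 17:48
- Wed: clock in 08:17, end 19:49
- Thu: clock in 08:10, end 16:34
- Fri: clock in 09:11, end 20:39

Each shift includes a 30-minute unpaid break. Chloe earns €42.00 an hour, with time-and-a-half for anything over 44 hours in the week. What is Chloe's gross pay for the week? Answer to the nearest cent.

€1984.50

Mon: 06:17–16:27 = 10 h 10 min; less 30 min break → 9 h 40 min
Tue: 10:42–17:48 = 7 h 6 min; less 30 min break → 6 h 36 min
Wed: 08:17–19:49 = 11 h 32 min; less 30 min break → 11 h 2 min
Thu: 08:10–16:34 = 8 h 24 min; less 30 min break → 7 h 54 min
Fri: 09:11–20:39 = 11 h 28 min; less 30 min break → 10 h 58 min
Total worked: 46 h 10 min = 2770 min.
Regular 44 h 0 min = 2640 min at €42.00/h; overtime 2 h 10 min = 130 min at €63.00/h.
Pay = (2640 × €42.00 + 130 × €63.00) ÷ 60 = €1984.50.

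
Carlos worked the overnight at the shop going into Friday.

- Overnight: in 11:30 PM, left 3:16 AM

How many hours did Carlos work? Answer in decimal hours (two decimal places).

3.77 hours

Overnight: 11:30 PM → midnight = 0 h 30 min; midnight → 3:16 AM = 3 h 16 min; span 3 h 46 min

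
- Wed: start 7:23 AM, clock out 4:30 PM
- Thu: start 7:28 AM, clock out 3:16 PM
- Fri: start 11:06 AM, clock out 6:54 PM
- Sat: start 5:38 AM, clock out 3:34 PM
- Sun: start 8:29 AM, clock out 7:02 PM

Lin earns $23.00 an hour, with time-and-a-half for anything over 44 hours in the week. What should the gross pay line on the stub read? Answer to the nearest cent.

$1053.40

Wed: 7:23 AM–4:30 PM = 9 h 7 min
Thu: 7:28 AM–3:16 PM = 7 h 48 min
Fri: 11:06 AM–6:54 PM = 7 h 48 min
Sat: 5:38 AM–3:34 PM = 9 h 56 min
Sun: 8:29 AM–7:02 PM = 10 h 33 min
Total worked: 45 h 12 min = 2712 min.
Regular 44 h 0 min = 2640 min at $23.00/h; overtime 1 h 12 min = 72 min at $34.50/h.
Pay = (2640 × $23.00 + 72 × $34.50) ÷ 60 = $1053.40.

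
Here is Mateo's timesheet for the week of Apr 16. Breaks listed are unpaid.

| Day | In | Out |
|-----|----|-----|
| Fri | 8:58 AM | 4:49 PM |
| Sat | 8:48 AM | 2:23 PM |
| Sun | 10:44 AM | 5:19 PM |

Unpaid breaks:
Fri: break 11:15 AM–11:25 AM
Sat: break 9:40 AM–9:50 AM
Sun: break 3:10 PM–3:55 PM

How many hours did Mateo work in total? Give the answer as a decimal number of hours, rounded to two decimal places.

Fri: 8:58 AM–4:49 PM = 7 h 51 min; less 10 min break → 7 h 41 min
Sat: 8:48 AM–2:23 PM = 5 h 35 min; less 10 min break → 5 h 25 min
Sun: 10:44 AM–5:19 PM = 6 h 35 min; less 45 min break → 5 h 50 min
Total: 7 h 41 min + 5 h 25 min + 5 h 50 min = 18 h 56 min.

18.93 hours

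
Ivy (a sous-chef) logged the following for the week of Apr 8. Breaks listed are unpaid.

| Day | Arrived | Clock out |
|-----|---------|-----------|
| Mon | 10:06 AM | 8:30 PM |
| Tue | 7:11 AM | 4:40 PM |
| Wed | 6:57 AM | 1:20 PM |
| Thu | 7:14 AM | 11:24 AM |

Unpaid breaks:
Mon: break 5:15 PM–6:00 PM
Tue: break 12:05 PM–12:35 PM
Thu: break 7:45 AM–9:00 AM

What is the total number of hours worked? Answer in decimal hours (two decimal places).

27.93 hours

Mon: 10:06 AM–8:30 PM = 10 h 24 min; less 45 min break → 9 h 39 min
Tue: 7:11 AM–4:40 PM = 9 h 29 min; less 30 min break → 8 h 59 min
Wed: 6:57 AM–1:20 PM = 6 h 23 min
Thu: 7:14 AM–11:24 AM = 4 h 10 min; less 75 min break → 2 h 55 min
Total: 9 h 39 min + 8 h 59 min + 6 h 23 min + 2 h 55 min = 27 h 56 min.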